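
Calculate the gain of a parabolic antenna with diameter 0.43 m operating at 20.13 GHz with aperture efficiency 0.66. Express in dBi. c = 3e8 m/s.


lambda = c/f = 3e8 / 2.013e+10 = 0.01490313 m
G = eta*(pi*D/lambda)^2 = 0.66*(pi*0.43/0.01490313)^2
G = 5422.8255 (linear)
G = 10*log10(5422.8255) = 37.3423 dBi

37.3423 dBi


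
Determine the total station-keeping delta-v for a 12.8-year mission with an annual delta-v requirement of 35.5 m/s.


dV = rate * years = 35.5 * 12.8
dV = 454.4000 m/s

454.4000 m/s


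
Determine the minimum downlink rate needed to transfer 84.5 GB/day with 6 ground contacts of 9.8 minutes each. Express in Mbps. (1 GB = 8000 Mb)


total contact time = 6 * 9.8 * 60 = 3528.0000 s
data = 84.5 GB = 676000.0000 Mb
rate = 676000.0000 / 3528.0000 = 191.6100 Mbps

191.6100 Mbps


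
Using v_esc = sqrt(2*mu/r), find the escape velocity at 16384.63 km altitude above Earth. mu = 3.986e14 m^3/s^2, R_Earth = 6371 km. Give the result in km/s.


r = 6371.0 + 16384.63 = 22755.6300 km = 2.275563e+07 m
v_esc = sqrt(2*mu/r) = sqrt(2*3.986e14 / 2.275563e+07)
v_esc = 5918.8756 m/s = 5.9189 km/s

5.9189 km/s


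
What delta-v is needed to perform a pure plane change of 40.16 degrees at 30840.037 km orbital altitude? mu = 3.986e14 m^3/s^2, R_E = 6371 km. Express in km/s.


r = 37211.0370 km = 3.7211037e+07 m
V = sqrt(mu/r) = 3272.9002 m/s
di = 40.16 deg = 0.7009242 rad
dV = 2*V*sin(di/2) = 2*3272.9002*sin(0.3504621)
dV = 2247.3819 m/s = 2.2474 km/s

2.2474 km/s


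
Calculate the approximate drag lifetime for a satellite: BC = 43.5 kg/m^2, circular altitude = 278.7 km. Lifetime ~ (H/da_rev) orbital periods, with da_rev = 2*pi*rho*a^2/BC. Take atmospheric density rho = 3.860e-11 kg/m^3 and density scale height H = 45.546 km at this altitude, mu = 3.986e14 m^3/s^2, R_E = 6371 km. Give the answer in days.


a = R_E + alt = 6649.7000 km = 6.6497e+06 m
da_rev = 2*pi*rho*a^2/BC = 2*pi*3.860e-11*(6.6497e+06)^2/43.5 = 246.536951 m per revolution
N = H/da_rev = 45546.0000 m / 246.536951 m = 184.7431 revolutions
P = 2*pi*sqrt(a^3/mu) = 5396.5263 s
lifetime = N*P = 184.7431 * 5396.5263 = 996970.9883 s = 11.5390 days

11.5390 days


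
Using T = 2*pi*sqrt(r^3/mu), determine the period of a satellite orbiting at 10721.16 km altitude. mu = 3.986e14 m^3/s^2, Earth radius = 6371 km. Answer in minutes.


r = 17092.1600 km = 1.709216e+07 m
T = 2*pi*sqrt(r^3/mu) = 2*pi*sqrt(4.9933367e+21 / 3.986e14)
T = 22238.5591 s = 370.6427 min

370.6427 minutes


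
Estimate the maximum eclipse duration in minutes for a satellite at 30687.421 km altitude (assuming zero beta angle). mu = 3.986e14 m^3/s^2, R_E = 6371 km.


r = 37058.4210 km
T = 1183.2877 min
Eclipse fraction = arcsin(R_E/r)/pi = arcsin(6371.0000/37058.4210)/pi
= arcsin(0.1719177)/pi = 0.05499633
Eclipse duration = 0.05499633 * 1183.2877 = 65.0765 min

65.0765 minutes


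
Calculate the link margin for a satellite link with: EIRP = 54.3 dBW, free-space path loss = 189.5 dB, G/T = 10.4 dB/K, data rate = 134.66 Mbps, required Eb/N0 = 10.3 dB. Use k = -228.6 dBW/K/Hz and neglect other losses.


C/N0 = EIRP - FSPL + G/T - k = 54.3 - 189.5 + 10.4 - (-228.6)
C/N0 = 103.8000 dB-Hz
R_b = 134.66 Mbps = 1.3466e+08 bps -> 10*log10(R_b) = 81.2924 dB-Hz
Eb/N0 = C/N0 - 10*log10(R_b) = 103.8000 - 81.2924 = 22.5076 dB
Margin = Eb/N0 - Eb/N0_req = 22.5076 - 10.3 = 12.2076 dB (link closes)

12.2076 dB


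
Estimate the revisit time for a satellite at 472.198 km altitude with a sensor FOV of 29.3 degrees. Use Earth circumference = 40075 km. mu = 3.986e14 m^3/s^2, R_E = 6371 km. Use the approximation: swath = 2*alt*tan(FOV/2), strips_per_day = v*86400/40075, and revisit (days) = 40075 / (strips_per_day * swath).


swath = 2*472.198*tan(0.2556907) = 246.8770 km
v = sqrt(mu/r) = 7632.0129 m/s = 7.6320 km/s
strips/day = v*86400/40075 = 7.6320*86400/40075 = 16.4543
coverage/day = strips * swath = 16.4543 * 246.8770 = 4062.1871 km
revisit = 40075 / 4062.1871 = 9.8654 days

9.8654 days


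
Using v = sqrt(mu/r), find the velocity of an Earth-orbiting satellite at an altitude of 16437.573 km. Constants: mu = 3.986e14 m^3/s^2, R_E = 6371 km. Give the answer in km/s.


r = R_E + alt = 6371.0 + 16437.573 = 22808.5730 km = 2.2808573e+07 m
v = sqrt(mu/r) = sqrt(3.986e14 / 2.2808573e+07) = 4180.4169 m/s = 4.1804 km/s

4.1804 km/s


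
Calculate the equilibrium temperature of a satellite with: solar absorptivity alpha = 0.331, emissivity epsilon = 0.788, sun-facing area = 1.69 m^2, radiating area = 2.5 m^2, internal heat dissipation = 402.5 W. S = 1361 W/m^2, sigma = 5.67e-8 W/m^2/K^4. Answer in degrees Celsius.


Numerator = alpha*S*A_sun + Q_int = 0.331*1361*1.69 + 402.5 = 1163.8298 W
Denominator = eps*sigma*A_rad = 0.788*5.67e-8*2.5 = 1.11699e-07 W/K^4
T^4 = 1.0419339e+10 K^4
T = 319.4920 K = 46.3420 C

46.3420 degrees Celsius


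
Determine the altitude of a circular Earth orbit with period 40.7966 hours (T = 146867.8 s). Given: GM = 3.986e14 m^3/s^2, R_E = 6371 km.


T = 146867.8 s
r = (mu*T^2/(4*pi^2))^(1/3) = (3.986e14 * 146867.8^2 / (4*pi^2))^(1/3)
r = 6.0164953e+07 m = 60164.9526 km
alt = r - R_E = 60164.9526 - 6371 = 53793.9526 km

53793.9526 km


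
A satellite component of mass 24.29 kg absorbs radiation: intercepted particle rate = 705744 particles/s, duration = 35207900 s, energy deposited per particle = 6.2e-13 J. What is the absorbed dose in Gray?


Total energy deposited = rate * time * E_per
  = 705744 * 35207900 * 6.2e-13 = 15.4056 J
Dose = E_total / mass = 15.4056 / 24.29
Dose = 0.6342369 Gy

0.6342 Gy


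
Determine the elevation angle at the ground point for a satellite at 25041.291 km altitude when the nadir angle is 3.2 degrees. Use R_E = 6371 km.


r = R_E + alt = 31412.2910 km
Law of sines in the satellite / Earth-center / ground-point triangle:
  sin(nadir)/R_E = sin(90 + el)/r  =>  cos(el) = (r/R_E)*sin(nadir)
cos(el) = (31412.2910 / 6371.0000) * sin(3.2 deg) = 0.2752286
el = arccos(0.2752286) = 74.0244 deg
(Earth-central angle = 90 - nadir - el = 12.7756 deg)

74.0244 degrees


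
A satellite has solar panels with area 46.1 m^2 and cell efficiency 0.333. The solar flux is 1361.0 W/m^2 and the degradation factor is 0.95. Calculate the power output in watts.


P = area * eta * S * degradation
P = 46.1 * 0.333 * 1361.0 * 0.95
P = 19848.4633 W

19848.4633 W


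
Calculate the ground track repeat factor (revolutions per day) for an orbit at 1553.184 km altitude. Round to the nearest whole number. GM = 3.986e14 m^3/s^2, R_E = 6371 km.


r = 7.924184e+06 m
T = 2*pi*sqrt(r^3/mu) = 7020.0960 s = 117.0016 min
revs/day = 1440 / 117.0016 = 12.3075
Rounded: 12 revolutions per day

12 revolutions per day


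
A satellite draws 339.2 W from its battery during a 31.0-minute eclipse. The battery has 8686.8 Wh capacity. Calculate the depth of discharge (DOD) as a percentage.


E_used = P * t / 60 = 339.2 * 31.0 / 60 = 175.2533 Wh
DOD = E_used / E_total * 100 = 175.2533 / 8686.8 * 100
DOD = 2.0175 %

2.0175 %


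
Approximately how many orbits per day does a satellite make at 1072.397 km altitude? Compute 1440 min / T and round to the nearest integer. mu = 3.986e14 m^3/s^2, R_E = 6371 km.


r = 7.443397e+06 m
T = 2*pi*sqrt(r^3/mu) = 6390.9879 s = 106.5165 min
revs/day = 1440 / 106.5165 = 13.5190
Rounded: 14 revolutions per day

14 revolutions per day


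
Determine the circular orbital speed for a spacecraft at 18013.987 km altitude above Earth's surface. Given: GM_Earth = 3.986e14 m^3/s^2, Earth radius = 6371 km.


r = R_E + alt = 6371.0 + 18013.987 = 24384.9870 km = 2.4384987e+07 m
v = sqrt(mu/r) = sqrt(3.986e14 / 2.4384987e+07) = 4043.0339 m/s = 4.0430 km/s

4.0430 km/s


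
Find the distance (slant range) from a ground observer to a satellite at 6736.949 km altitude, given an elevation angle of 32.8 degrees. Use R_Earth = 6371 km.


h = 6736.949 km, el = 32.8 deg
d = -R_E*sin(el) + sqrt((R_E*sin(el))^2 + 2*R_E*h + h^2)
d = -6371.0000*sin(0.572468) + sqrt((6371.0000*0.5417082)^2 + 2*6371.0000*6736.949 + 6736.949^2)
d = 8512.8744 km

8512.8744 km


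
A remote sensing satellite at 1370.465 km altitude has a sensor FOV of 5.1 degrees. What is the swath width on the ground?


FOV = 5.1 deg = 0.08901179 rad
swath = 2 * alt * tan(FOV/2) = 2 * 1370.465 * tan(0.0445059)
swath = 2 * 1370.465 * 0.0445353
swath = 122.0682 km

122.0682 km


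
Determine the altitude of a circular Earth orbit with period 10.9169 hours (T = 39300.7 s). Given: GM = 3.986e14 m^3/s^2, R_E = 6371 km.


T = 39300.7 s
r = (mu*T^2/(4*pi^2))^(1/3) = (3.986e14 * 39300.7^2 / (4*pi^2))^(1/3)
r = 2.4983851e+07 m = 24983.8507 km
alt = r - R_E = 24983.8507 - 6371 = 18612.8507 km

18612.8507 km


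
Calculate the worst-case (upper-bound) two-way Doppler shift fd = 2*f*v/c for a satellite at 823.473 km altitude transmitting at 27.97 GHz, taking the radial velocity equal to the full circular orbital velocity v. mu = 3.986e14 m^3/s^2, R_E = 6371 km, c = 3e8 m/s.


r = 7.194473e+06 m
v = sqrt(mu/r) = 7443.3622 m/s (worst-case radial velocity)
f = 27.97 GHz = 2.797e+10 Hz
fd = 2*f*v/c = 2*2.797e+10*7443.3622/3.0e+08
fd = 1.3879389e+06 Hz

1.3879e+06 Hz


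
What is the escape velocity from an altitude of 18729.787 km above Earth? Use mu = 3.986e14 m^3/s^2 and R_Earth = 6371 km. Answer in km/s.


r = 6371.0 + 18729.787 = 25100.7870 km = 2.5100787e+07 m
v_esc = sqrt(2*mu/r) = sqrt(2*3.986e14 / 2.5100787e+07)
v_esc = 5635.5976 m/s = 5.6356 km/s

5.6356 km/s


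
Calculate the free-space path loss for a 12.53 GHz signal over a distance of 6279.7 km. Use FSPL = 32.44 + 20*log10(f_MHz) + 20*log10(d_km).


f = 12.53 GHz = 12530.0000 MHz
d = 6279.7 km
FSPL = 32.44 + 20*log10(12530.0000) + 20*log10(6279.7)
FSPL = 32.44 + 81.9590 + 75.9588
FSPL = 190.3578 dB

190.3578 dB


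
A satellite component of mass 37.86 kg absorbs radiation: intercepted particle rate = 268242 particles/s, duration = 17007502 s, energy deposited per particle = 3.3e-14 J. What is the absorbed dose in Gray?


Total energy deposited = rate * time * E_per
  = 268242 * 17007502 * 3.3e-14 = 0.1505502 J
Dose = E_total / mass = 0.1505502 / 37.86
Dose = 0.003976497 Gy

0.0040 Gy


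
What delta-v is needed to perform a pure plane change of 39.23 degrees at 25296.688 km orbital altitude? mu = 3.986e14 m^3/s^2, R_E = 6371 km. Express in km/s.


r = 31667.6880 km = 3.1667688e+07 m
V = sqrt(mu/r) = 3547.8109 m/s
di = 39.23 deg = 0.6846927 rad
dV = 2*V*sin(di/2) = 2*3547.8109*sin(0.3423463)
dV = 2381.9874 m/s = 2.3820 km/s

2.3820 km/s


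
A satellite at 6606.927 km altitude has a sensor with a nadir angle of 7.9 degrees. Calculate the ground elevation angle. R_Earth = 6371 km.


r = R_E + alt = 12977.9270 km
Law of sines in the satellite / Earth-center / ground-point triangle:
  sin(nadir)/R_E = sin(90 + el)/r  =>  cos(el) = (r/R_E)*sin(nadir)
cos(el) = (12977.9270 / 6371.0000) * sin(7.9 deg) = 0.2799789
el = arccos(0.2799789) = 73.7411 deg
(Earth-central angle = 90 - nadir - el = 8.3589 deg)

73.7411 degrees


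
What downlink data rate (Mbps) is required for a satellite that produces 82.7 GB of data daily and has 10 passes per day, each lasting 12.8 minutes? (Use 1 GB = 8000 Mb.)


total contact time = 10 * 12.8 * 60 = 7680.0000 s
data = 82.7 GB = 661600.0000 Mb
rate = 661600.0000 / 7680.0000 = 86.1458 Mbps

86.1458 Mbps


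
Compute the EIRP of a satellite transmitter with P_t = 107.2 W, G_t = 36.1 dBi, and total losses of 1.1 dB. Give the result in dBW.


Pt = 107.2 W = 20.3019 dBW
EIRP = Pt_dBW + Gt - losses = 20.3019 + 36.1 - 1.1 = 55.3019 dBW

55.3019 dBW


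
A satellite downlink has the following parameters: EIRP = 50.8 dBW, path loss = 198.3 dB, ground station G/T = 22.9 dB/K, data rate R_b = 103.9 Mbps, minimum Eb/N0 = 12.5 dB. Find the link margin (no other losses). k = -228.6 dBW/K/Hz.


C/N0 = EIRP - FSPL + G/T - k = 50.8 - 198.3 + 22.9 - (-228.6)
C/N0 = 104.0000 dB-Hz
R_b = 103.9 Mbps = 1.039e+08 bps -> 10*log10(R_b) = 80.1662 dB-Hz
Eb/N0 = C/N0 - 10*log10(R_b) = 104.0000 - 80.1662 = 23.8338 dB
Margin = Eb/N0 - Eb/N0_req = 23.8338 - 12.5 = 11.3338 dB (link closes)

11.3338 dB


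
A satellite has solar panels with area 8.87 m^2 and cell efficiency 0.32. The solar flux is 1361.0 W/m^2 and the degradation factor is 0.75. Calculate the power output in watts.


P = area * eta * S * degradation
P = 8.87 * 0.32 * 1361.0 * 0.75
P = 2897.2968 W

2897.2968 W


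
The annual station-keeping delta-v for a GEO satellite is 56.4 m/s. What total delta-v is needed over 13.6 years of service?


dV = rate * years = 56.4 * 13.6
dV = 767.0400 m/s

767.0400 m/s


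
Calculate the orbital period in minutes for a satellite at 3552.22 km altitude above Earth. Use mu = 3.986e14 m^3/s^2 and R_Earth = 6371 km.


r = 9923.2200 km = 9.92322e+06 m
T = 2*pi*sqrt(r^3/mu) = 2*pi*sqrt(9.771424e+20 / 3.986e14)
T = 9837.6224 s = 163.9604 min

163.9604 minutes


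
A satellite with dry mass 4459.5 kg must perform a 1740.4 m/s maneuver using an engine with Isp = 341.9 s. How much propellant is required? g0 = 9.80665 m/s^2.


ve = Isp * g0 = 341.9 * 9.80665 = 3352.893635 m/s
mass ratio = exp(dv/ve) = exp(1740.4/3352.893635) = 1.68047086
m_prop = m_dry * (mr - 1) = 4459.5 * (1.68047086 - 1)
m_prop = 3034.5598 kg

3034.5598 kg


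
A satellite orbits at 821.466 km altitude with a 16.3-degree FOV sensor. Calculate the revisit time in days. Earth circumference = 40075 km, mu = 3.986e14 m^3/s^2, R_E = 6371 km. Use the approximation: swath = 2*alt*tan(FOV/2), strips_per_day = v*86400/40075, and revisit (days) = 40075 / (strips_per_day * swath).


swath = 2*821.466*tan(0.1422443) = 235.2868 km
v = sqrt(mu/r) = 7444.4007 m/s = 7.4444 km/s
strips/day = v*86400/40075 = 7.4444*86400/40075 = 16.0498
coverage/day = strips * swath = 16.0498 * 235.2868 = 3776.3089 km
revisit = 40075 / 3776.3089 = 10.6122 days

10.6122 days


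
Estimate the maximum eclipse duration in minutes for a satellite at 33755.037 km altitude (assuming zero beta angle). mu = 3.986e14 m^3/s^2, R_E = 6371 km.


r = 40126.0370 km
T = 1333.2125 min
Eclipse fraction = arcsin(R_E/r)/pi = arcsin(6371.0000/40126.0370)/pi
= arcsin(0.1587747)/pi = 0.05075435
Eclipse duration = 0.05075435 * 1333.2125 = 67.6663 min

67.6663 minutes


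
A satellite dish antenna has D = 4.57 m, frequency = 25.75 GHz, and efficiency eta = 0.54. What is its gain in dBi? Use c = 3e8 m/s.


lambda = c/f = 3e8 / 2.575e+10 = 0.01165049 m
G = eta*(pi*D/lambda)^2 = 0.54*(pi*4.57/0.01165049)^2
G = 820045.3355 (linear)
G = 10*log10(820045.3355) = 59.1384 dBi

59.1384 dBi


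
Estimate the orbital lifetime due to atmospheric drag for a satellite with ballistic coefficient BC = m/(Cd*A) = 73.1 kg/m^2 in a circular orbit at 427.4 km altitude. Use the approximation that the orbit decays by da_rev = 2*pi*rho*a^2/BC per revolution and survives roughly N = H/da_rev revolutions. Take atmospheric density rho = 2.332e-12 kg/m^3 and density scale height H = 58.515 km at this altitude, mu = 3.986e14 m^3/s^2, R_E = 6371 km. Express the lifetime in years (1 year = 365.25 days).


a = R_E + alt = 6798.4000 km = 6.7984e+06 m
da_rev = 2*pi*rho*a^2/BC = 2*pi*2.332e-12*(6.7984e+06)^2/73.1 = 9.264126 m per revolution
N = H/da_rev = 58515.0000 m / 9.264126 m = 6316.2999 revolutions
P = 2*pi*sqrt(a^3/mu) = 5578.5495 s
lifetime = N*P = 6316.2999 * 5578.5495 = 3.5235792e+07 s = 407.8217 days
years = 407.8217 / 365.25 = 1.1166 years

1.1166 years


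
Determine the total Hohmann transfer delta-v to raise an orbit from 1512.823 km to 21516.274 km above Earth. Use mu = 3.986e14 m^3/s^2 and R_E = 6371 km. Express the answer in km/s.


r1 = 7883.8230 km = 7.883823e+06 m
r2 = 27887.2740 km = 2.7887274e+07 m
dv1 = sqrt(mu/r1)*(sqrt(2*r2/(r1+r2)) - 1) = 1768.2547 m/s
dv2 = sqrt(mu/r2)*(1 - sqrt(2*r1/(r1+r2))) = 1270.5894 m/s
total dv = |dv1| + |dv2| = 1768.2547 + 1270.5894 = 3038.8440 m/s = 3.0388 km/s

3.0388 km/s


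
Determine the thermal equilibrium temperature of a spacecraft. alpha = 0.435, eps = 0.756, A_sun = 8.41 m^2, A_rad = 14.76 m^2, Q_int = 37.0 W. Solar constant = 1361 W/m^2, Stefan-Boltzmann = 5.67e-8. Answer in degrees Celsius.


Numerator = alpha*S*A_sun + Q_int = 0.435*1361*8.41 + 37.0 = 5016.0143 W
Denominator = eps*sigma*A_rad = 0.756*5.67e-8*14.76 = 6.3269035e-07 W/K^4
T^4 = 7.9280715e+09 K^4
T = 298.3952 K = 25.2452 C

25.2452 degrees Celsius


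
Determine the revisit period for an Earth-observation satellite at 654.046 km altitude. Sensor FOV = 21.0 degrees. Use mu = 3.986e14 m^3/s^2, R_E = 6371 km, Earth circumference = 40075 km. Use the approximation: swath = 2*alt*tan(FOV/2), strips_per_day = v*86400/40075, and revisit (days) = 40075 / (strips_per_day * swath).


swath = 2*654.046*tan(0.1832596) = 242.4405 km
v = sqrt(mu/r) = 7532.5853 m/s = 7.5326 km/s
strips/day = v*86400/40075 = 7.5326*86400/40075 = 16.2399
coverage/day = strips * swath = 16.2399 * 242.4405 = 3937.2182 km
revisit = 40075 / 3937.2182 = 10.1785 days

10.1785 days


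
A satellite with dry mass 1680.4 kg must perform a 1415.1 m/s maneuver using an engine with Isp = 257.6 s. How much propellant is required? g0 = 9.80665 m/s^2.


ve = Isp * g0 = 257.6 * 9.80665 = 2526.193040 m/s
mass ratio = exp(dv/ve) = exp(1415.1/2526.193040) = 1.75097183
m_prop = m_dry * (mr - 1) = 1680.4 * (1.75097183 - 1)
m_prop = 1261.9331 kg

1261.9331 kg


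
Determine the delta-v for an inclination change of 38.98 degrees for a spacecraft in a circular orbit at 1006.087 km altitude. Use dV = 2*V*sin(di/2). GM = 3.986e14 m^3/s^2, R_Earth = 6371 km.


r = 7377.0870 km = 7.377087e+06 m
V = sqrt(mu/r) = 7350.6576 m/s
di = 38.98 deg = 0.6803293 rad
dV = 2*V*sin(di/2) = 2*7350.6576*sin(0.3401647)
dV = 4904.9811 m/s = 4.9050 km/s

4.9050 km/s


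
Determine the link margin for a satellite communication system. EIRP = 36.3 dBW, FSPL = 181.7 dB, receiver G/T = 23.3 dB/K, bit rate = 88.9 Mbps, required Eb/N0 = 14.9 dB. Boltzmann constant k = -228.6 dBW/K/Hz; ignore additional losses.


C/N0 = EIRP - FSPL + G/T - k = 36.3 - 181.7 + 23.3 - (-228.6)
C/N0 = 106.5000 dB-Hz
R_b = 88.9 Mbps = 8.89e+07 bps -> 10*log10(R_b) = 79.4890 dB-Hz
Eb/N0 = C/N0 - 10*log10(R_b) = 106.5000 - 79.4890 = 27.0110 dB
Margin = Eb/N0 - Eb/N0_req = 27.0110 - 14.9 = 12.1110 dB (link closes)

12.1110 dB


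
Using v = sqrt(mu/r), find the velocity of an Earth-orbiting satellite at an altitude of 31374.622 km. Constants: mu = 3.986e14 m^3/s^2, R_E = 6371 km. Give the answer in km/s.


r = R_E + alt = 6371.0 + 31374.622 = 37745.6220 km = 3.7745622e+07 m
v = sqrt(mu/r) = sqrt(3.986e14 / 3.7745622e+07) = 3249.6408 m/s = 3.2496 km/s

3.2496 km/s


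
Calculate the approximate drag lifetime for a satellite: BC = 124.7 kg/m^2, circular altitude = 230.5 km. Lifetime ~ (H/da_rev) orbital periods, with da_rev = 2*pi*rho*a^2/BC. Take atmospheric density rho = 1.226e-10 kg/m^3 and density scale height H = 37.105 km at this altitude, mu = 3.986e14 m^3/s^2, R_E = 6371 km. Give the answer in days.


a = R_E + alt = 6601.5000 km = 6.6015e+06 m
da_rev = 2*pi*rho*a^2/BC = 2*pi*1.226e-10*(6.6015e+06)^2/124.7 = 269.208731 m per revolution
N = H/da_rev = 37105.0000 m / 269.208731 m = 137.8299 revolutions
P = 2*pi*sqrt(a^3/mu) = 5337.9581 s
lifetime = N*P = 137.8299 * 5337.9581 = 735729.9883 s = 8.5154 days

8.5154 days


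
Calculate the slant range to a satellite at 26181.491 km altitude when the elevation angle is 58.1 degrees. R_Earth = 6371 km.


h = 26181.491 km, el = 58.1 deg
d = -R_E*sin(el) + sqrt((R_E*sin(el))^2 + 2*R_E*h + h^2)
d = -6371.0000*sin(1.0140) + sqrt((6371.0000*0.8489717)^2 + 2*6371.0000*26181.491 + 26181.491^2)
d = 26969.1280 km

26969.1280 km


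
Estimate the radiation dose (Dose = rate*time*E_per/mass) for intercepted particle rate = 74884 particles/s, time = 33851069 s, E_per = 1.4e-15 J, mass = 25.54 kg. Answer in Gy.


Total energy deposited = rate * time * E_per
  = 74884 * 33851069 * 1.4e-15 = 0.003548865 J
Dose = E_total / mass = 0.003548865 / 25.54
Dose = 1.389532e-04 Gy

1.3895e-04 Gy


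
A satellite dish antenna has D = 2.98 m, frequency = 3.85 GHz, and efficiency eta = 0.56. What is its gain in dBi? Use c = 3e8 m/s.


lambda = c/f = 3e8 / 3.85e+09 = 0.07792208 m
G = eta*(pi*D/lambda)^2 = 0.56*(pi*2.98/0.07792208)^2
G = 8083.4964 (linear)
G = 10*log10(8083.4964) = 39.0760 dBi

39.0760 dBi


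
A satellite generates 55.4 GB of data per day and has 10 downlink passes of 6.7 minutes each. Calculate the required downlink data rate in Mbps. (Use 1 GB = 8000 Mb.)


total contact time = 10 * 6.7 * 60 = 4020.0000 s
data = 55.4 GB = 443200.0000 Mb
rate = 443200.0000 / 4020.0000 = 110.2488 Mbps

110.2488 Mbps


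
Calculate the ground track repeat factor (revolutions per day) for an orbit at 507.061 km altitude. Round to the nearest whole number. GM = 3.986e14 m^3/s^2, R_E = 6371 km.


r = 6.878061e+06 m
T = 2*pi*sqrt(r^3/mu) = 5676.8871 s = 94.6148 min
revs/day = 1440 / 94.6148 = 15.2196
Rounded: 15 revolutions per day

15 revolutions per day


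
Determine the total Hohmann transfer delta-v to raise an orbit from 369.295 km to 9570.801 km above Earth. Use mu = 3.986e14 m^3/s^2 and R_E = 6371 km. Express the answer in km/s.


r1 = 6740.2950 km = 6.740295e+06 m
r2 = 15941.8010 km = 1.5941801e+07 m
dv1 = sqrt(mu/r1)*(sqrt(2*r2/(r1+r2)) - 1) = 1427.3554 m/s
dv2 = sqrt(mu/r2)*(1 - sqrt(2*r1/(r1+r2))) = 1145.4475 m/s
total dv = |dv1| + |dv2| = 1427.3554 + 1145.4475 = 2572.8029 m/s = 2.5728 km/s

2.5728 km/s


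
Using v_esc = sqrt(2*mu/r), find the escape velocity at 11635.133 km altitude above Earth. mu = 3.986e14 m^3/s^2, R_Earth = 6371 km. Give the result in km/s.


r = 6371.0 + 11635.133 = 18006.1330 km = 1.8006133e+07 m
v_esc = sqrt(2*mu/r) = sqrt(2*3.986e14 / 1.8006133e+07)
v_esc = 6653.8563 m/s = 6.6539 km/s

6.6539 km/s


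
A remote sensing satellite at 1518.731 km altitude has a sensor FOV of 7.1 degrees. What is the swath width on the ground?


FOV = 7.1 deg = 0.1239184 rad
swath = 2 * alt * tan(FOV/2) = 2 * 1518.731 * tan(0.06195919)
swath = 2 * 1518.731 * 0.0620386
swath = 188.4399 km

188.4399 km


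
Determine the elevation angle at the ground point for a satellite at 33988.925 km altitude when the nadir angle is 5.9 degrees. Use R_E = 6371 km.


r = R_E + alt = 40359.9250 km
Law of sines in the satellite / Earth-center / ground-point triangle:
  sin(nadir)/R_E = sin(90 + el)/r  =>  cos(el) = (r/R_E)*sin(nadir)
cos(el) = (40359.9250 / 6371.0000) * sin(5.9 deg) = 0.6511849
el = arccos(0.6511849) = 49.3690 deg
(Earth-central angle = 90 - nadir - el = 34.7310 deg)

49.3690 degrees


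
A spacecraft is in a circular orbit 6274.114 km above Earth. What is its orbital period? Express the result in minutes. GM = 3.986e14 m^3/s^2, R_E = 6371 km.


r = 12645.1140 km = 1.2645114e+07 m
T = 2*pi*sqrt(r^3/mu) = 2*pi*sqrt(2.0219399e+21 / 3.986e14)
T = 14151.2676 s = 235.8545 min

235.8545 minutes


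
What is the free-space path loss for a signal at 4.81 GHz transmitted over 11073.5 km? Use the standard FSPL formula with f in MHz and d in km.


f = 4.81 GHz = 4810.0000 MHz
d = 11073.5 km
FSPL = 32.44 + 20*log10(4810.0000) + 20*log10(11073.5)
FSPL = 32.44 + 73.6429 + 80.8857
FSPL = 186.9686 dB

186.9686 dB


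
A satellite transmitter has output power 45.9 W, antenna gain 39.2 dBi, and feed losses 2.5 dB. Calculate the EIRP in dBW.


Pt = 45.9 W = 16.6181 dBW
EIRP = Pt_dBW + Gt - losses = 16.6181 + 39.2 - 2.5 = 53.3181 dBW

53.3181 dBW


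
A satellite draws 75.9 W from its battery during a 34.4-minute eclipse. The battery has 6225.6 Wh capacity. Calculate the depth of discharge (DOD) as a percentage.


E_used = P * t / 60 = 75.9 * 34.4 / 60 = 43.5160 Wh
DOD = E_used / E_total * 100 = 43.5160 / 6225.6 * 100
DOD = 0.6989848 %

0.6990 %


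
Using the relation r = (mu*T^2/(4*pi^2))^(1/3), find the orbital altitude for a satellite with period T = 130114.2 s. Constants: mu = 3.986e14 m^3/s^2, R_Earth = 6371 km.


T = 130114.2 s
r = (mu*T^2/(4*pi^2))^(1/3) = (3.986e14 * 130114.2^2 / (4*pi^2))^(1/3)
r = 5.5497785e+07 m = 55497.7850 km
alt = r - R_E = 55497.7850 - 6371 = 49126.7850 km

49126.7850 km


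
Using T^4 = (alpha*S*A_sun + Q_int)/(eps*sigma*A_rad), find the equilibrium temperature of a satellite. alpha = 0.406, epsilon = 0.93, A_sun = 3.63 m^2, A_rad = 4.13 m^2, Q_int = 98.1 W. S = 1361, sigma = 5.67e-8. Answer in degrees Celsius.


Numerator = alpha*S*A_sun + Q_int = 0.406*1361*3.63 + 98.1 = 2103.9146 W
Denominator = eps*sigma*A_rad = 0.93*5.67e-8*4.13 = 2.1777903e-07 W/K^4
T^4 = 9.6607767e+09 K^4
T = 313.5112 K = 40.3612 C

40.3612 degrees Celsius


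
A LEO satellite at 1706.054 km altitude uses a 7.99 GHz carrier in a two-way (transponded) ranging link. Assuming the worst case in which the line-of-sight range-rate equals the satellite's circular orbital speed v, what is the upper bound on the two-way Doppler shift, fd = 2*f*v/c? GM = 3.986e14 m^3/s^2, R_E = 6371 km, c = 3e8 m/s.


r = 8.077054e+06 m
v = sqrt(mu/r) = 7024.9325 m/s (worst-case radial velocity)
f = 7.99 GHz = 7.99e+09 Hz
fd = 2*f*v/c = 2*7.99e+09*7024.9325/3.0e+08
fd = 374194.7364 Hz

374194.7364 Hz


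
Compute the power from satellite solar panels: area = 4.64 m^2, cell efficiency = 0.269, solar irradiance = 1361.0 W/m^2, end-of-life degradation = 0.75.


P = area * eta * S * degradation
P = 4.64 * 0.269 * 1361.0 * 0.75
P = 1274.0593 W

1274.0593 W


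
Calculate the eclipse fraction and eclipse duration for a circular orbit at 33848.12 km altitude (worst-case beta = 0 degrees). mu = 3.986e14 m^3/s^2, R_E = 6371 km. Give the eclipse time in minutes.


r = 40219.1200 km
T = 1337.8543 min
Eclipse fraction = arcsin(R_E/r)/pi = arcsin(6371.0000/40219.1200)/pi
= arcsin(0.1584072)/pi = 0.05063588
Eclipse duration = 0.05063588 * 1337.8543 = 67.7434 min

67.7434 minutes


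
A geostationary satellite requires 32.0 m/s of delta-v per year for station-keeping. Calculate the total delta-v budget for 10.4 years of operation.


dV = rate * years = 32.0 * 10.4
dV = 332.8000 m/s

332.8000 m/s


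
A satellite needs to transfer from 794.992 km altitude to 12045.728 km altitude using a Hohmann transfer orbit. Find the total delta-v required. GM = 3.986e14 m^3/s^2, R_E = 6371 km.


r1 = 7165.9920 km = 7.165992e+06 m
r2 = 18416.7280 km = 1.8416728e+07 m
dv1 = sqrt(mu/r1)*(sqrt(2*r2/(r1+r2)) - 1) = 1490.9402 m/s
dv2 = sqrt(mu/r2)*(1 - sqrt(2*r1/(r1+r2))) = 1170.1354 m/s
total dv = |dv1| + |dv2| = 1490.9402 + 1170.1354 = 2661.0756 m/s = 2.6611 km/s

2.6611 km/s


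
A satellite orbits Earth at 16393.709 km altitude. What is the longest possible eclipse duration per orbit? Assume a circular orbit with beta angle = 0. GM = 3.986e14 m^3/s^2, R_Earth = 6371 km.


r = 22764.7090 km
T = 569.7091 min
Eclipse fraction = arcsin(R_E/r)/pi = arcsin(6371.0000/22764.7090)/pi
= arcsin(0.279863)/pi = 0.09028905
Eclipse duration = 0.09028905 * 569.7091 = 51.4385 min

51.4385 minutes


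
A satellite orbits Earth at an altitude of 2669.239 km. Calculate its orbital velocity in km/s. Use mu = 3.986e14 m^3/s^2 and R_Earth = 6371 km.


r = R_E + alt = 6371.0 + 2669.239 = 9040.2390 km = 9.040239e+06 m
v = sqrt(mu/r) = sqrt(3.986e14 / 9.040239e+06) = 6640.1622 m/s = 6.6402 km/s

6.6402 km/s


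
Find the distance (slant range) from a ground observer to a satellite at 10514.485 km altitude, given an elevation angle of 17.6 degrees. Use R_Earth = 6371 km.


h = 10514.485 km, el = 17.6 deg
d = -R_E*sin(el) + sqrt((R_E*sin(el))^2 + 2*R_E*h + h^2)
d = -6371.0000*sin(0.3071779) + sqrt((6371.0000*0.3023699)^2 + 2*6371.0000*10514.485 + 10514.485^2)
d = 13829.2663 km

13829.2663 km


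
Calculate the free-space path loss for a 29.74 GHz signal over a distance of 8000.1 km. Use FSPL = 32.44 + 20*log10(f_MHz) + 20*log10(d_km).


f = 29.74 GHz = 29740.0000 MHz
d = 8000.1 km
FSPL = 32.44 + 20*log10(29740.0000) + 20*log10(8000.1)
FSPL = 32.44 + 89.4668 + 78.0619
FSPL = 199.9687 dB

199.9687 dB


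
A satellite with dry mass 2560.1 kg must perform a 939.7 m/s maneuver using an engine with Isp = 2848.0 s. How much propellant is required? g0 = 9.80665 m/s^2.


ve = Isp * g0 = 2848.0 * 9.80665 = 27929.339200 m/s
mass ratio = exp(dv/ve) = exp(939.7/27929.339200) = 1.03421804
m_prop = m_dry * (mr - 1) = 2560.1 * (1.03421804 - 1)
m_prop = 87.6016 kg

87.6016 kg


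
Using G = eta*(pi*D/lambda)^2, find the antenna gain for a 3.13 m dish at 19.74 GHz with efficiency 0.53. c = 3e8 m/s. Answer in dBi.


lambda = c/f = 3e8 / 1.974e+10 = 0.01519757 m
G = eta*(pi*D/lambda)^2 = 0.53*(pi*3.13/0.01519757)^2
G = 221878.9374 (linear)
G = 10*log10(221878.9374) = 53.4612 dBi

53.4612 dBi


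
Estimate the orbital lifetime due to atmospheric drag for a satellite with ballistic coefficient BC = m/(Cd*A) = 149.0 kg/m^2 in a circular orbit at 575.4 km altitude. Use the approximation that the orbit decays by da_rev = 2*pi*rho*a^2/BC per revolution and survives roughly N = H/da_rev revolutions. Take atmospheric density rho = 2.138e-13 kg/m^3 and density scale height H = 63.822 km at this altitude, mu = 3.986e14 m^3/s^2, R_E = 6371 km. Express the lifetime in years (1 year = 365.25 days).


a = R_E + alt = 6946.4000 km = 6.9464e+06 m
da_rev = 2*pi*rho*a^2/BC = 2*pi*2.138e-13*(6.9464e+06)^2/149.0 = 0.435031672 m per revolution
N = H/da_rev = 63822.0000 m / 0.435031672 m = 146706.5597 revolutions
P = 2*pi*sqrt(a^3/mu) = 5761.7035 s
lifetime = N*P = 146706.5597 * 5761.7035 = 8.4527969e+08 s = 9783.3298 days
years = 9783.3298 / 365.25 = 26.7853 years

26.7853 years


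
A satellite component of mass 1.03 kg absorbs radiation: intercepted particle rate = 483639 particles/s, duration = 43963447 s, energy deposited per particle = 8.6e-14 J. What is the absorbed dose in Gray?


Total energy deposited = rate * time * E_per
  = 483639 * 43963447 * 8.6e-14 = 1.8286 J
Dose = E_total / mass = 1.8286 / 1.03
Dose = 1.7753 Gy

1.7753 Gy


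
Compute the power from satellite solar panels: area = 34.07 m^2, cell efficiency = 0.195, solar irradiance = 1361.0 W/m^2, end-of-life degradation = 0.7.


P = area * eta * S * degradation
P = 34.07 * 0.195 * 1361.0 * 0.7
P = 6329.4054 W

6329.4054 W


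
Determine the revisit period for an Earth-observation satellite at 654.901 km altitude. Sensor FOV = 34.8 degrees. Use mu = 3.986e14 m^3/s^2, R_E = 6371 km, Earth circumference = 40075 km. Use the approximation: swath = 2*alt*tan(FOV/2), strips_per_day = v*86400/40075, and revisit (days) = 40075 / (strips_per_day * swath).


swath = 2*654.901*tan(0.3036873) = 410.4671 km
v = sqrt(mu/r) = 7532.1270 m/s = 7.5321 km/s
strips/day = v*86400/40075 = 7.5321*86400/40075 = 16.2389
coverage/day = strips * swath = 16.2389 * 410.4671 = 6665.5526 km
revisit = 40075 / 6665.5526 = 6.0123 days

6.0123 days


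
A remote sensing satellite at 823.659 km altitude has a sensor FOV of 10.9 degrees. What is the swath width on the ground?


FOV = 10.9 deg = 0.1902409 rad
swath = 2 * alt * tan(FOV/2) = 2 * 823.659 * tan(0.09512044)
swath = 2 * 823.659 * 0.09540837
swath = 157.1679 km

157.1679 km


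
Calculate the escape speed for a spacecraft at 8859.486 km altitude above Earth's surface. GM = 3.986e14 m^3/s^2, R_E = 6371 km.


r = 6371.0 + 8859.486 = 15230.4860 km = 1.5230486e+07 m
v_esc = sqrt(2*mu/r) = sqrt(2*3.986e14 / 1.5230486e+07)
v_esc = 7234.8039 m/s = 7.2348 km/s

7.2348 km/s


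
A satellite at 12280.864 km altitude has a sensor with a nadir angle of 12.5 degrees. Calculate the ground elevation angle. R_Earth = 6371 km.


r = R_E + alt = 18651.8640 km
Law of sines in the satellite / Earth-center / ground-point triangle:
  sin(nadir)/R_E = sin(90 + el)/r  =>  cos(el) = (r/R_E)*sin(nadir)
cos(el) = (18651.8640 / 6371.0000) * sin(12.5 deg) = 0.6336528
el = arccos(0.6336528) = 50.6799 deg
(Earth-central angle = 90 - nadir - el = 26.8201 deg)

50.6799 degrees


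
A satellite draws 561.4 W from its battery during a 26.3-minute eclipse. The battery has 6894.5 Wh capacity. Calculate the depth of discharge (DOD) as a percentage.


E_used = P * t / 60 = 561.4 * 26.3 / 60 = 246.0803 Wh
DOD = E_used / E_total * 100 = 246.0803 / 6894.5 * 100
DOD = 3.5692 %

3.5692 %


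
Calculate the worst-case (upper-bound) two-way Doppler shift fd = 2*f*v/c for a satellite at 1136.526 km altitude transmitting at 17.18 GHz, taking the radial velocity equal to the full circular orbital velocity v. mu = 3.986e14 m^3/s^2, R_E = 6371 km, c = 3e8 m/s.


r = 7.507526e+06 m
v = sqrt(mu/r) = 7286.5211 m/s (worst-case radial velocity)
f = 17.18 GHz = 1.718e+10 Hz
fd = 2*f*v/c = 2*1.718e+10*7286.5211/3.0e+08
fd = 834549.5459 Hz

834549.5459 Hz


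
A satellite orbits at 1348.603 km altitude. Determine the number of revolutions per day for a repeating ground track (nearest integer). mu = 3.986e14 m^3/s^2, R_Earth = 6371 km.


r = 7.719603e+06 m
T = 2*pi*sqrt(r^3/mu) = 6749.9984 s = 112.5000 min
revs/day = 1440 / 112.5000 = 12.8000
Rounded: 13 revolutions per day

13 revolutions per day


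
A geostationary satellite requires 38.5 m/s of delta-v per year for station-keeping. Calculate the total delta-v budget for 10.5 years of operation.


dV = rate * years = 38.5 * 10.5
dV = 404.2500 m/s

404.2500 m/s


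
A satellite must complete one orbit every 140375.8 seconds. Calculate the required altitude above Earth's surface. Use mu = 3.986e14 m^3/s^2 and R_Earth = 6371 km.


T = 140375.8 s
r = (mu*T^2/(4*pi^2))^(1/3) = (3.986e14 * 140375.8^2 / (4*pi^2))^(1/3)
r = 5.8378646e+07 m = 58378.6457 km
alt = r - R_E = 58378.6457 - 6371 = 52007.6457 km

52007.6457 km


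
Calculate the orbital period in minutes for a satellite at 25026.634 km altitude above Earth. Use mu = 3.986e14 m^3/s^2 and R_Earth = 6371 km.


r = 31397.6340 km = 3.1397634e+07 m
T = 2*pi*sqrt(r^3/mu) = 2*pi*sqrt(3.0952146e+22 / 3.986e14)
T = 55367.7156 s = 922.7953 min

922.7953 minutes


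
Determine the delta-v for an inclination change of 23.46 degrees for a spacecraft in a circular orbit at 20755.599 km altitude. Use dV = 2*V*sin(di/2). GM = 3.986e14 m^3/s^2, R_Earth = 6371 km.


r = 27126.5990 km = 2.7126599e+07 m
V = sqrt(mu/r) = 3833.2838 m/s
di = 23.46 deg = 0.4094542 rad
dV = 2*V*sin(di/2) = 2*3833.2838*sin(0.2047271)
dV = 1558.6131 m/s = 1.5586 km/s

1.5586 km/s


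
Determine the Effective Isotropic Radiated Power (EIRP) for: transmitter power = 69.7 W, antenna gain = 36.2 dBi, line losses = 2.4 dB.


Pt = 69.7 W = 18.4323 dBW
EIRP = Pt_dBW + Gt - losses = 18.4323 + 36.2 - 2.4 = 52.2323 dBW

52.2323 dBW


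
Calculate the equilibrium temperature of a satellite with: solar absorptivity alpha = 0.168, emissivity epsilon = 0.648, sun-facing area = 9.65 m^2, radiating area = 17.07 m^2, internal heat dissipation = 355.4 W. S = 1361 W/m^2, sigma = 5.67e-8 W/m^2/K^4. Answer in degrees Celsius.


Numerator = alpha*S*A_sun + Q_int = 0.168*1361*9.65 + 355.4 = 2561.8532 W
Denominator = eps*sigma*A_rad = 0.648*5.67e-8*17.07 = 6.2717911e-07 W/K^4
T^4 = 4.0847234e+09 K^4
T = 252.8079 K = -20.3421 C

-20.3421 degrees Celsius


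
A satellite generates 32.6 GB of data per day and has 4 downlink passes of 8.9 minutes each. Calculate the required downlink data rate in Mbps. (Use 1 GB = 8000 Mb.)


total contact time = 4 * 8.9 * 60 = 2136.0000 s
data = 32.6 GB = 260800.0000 Mb
rate = 260800.0000 / 2136.0000 = 122.0974 Mbps

122.0974 Mbps


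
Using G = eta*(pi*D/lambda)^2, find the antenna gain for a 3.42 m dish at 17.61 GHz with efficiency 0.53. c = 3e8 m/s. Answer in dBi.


lambda = c/f = 3e8 / 1.761e+10 = 0.01703578 m
G = eta*(pi*D/lambda)^2 = 0.53*(pi*3.42/0.01703578)^2
G = 210816.2237 (linear)
G = 10*log10(210816.2237) = 53.2390 dBi

53.2390 dBi


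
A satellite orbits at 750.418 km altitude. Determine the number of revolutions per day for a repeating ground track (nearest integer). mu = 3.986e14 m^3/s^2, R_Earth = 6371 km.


r = 7.121418e+06 m
T = 2*pi*sqrt(r^3/mu) = 5980.8228 s = 99.6804 min
revs/day = 1440 / 99.6804 = 14.4462
Rounded: 14 revolutions per day

14 revolutions per day


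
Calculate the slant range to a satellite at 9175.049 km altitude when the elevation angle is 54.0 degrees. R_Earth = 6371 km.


h = 9175.049 km, el = 54.0 deg
d = -R_E*sin(el) + sqrt((R_E*sin(el))^2 + 2*R_E*h + h^2)
d = -6371.0000*sin(0.9424778) + sqrt((6371.0000*0.809017)^2 + 2*6371.0000*9175.049 + 9175.049^2)
d = 9934.0351 km

9934.0351 km


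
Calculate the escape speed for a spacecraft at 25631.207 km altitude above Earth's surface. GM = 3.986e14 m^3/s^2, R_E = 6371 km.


r = 6371.0 + 25631.207 = 32002.2070 km = 3.2002207e+07 m
v_esc = sqrt(2*mu/r) = sqrt(2*3.986e14 / 3.2002207e+07)
v_esc = 4991.0702 m/s = 4.9911 km/s

4.9911 km/s


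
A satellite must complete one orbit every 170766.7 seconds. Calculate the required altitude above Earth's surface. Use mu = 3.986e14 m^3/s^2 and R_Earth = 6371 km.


T = 170766.7 s
r = (mu*T^2/(4*pi^2))^(1/3) = (3.986e14 * 170766.7^2 / (4*pi^2))^(1/3)
r = 6.6526495e+07 m = 66526.4950 km
alt = r - R_E = 66526.4950 - 6371 = 60155.4950 km

60155.4950 km


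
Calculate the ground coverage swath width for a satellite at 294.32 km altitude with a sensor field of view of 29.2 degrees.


FOV = 29.2 deg = 0.5096361 rad
swath = 2 * alt * tan(FOV/2) = 2 * 294.32 * tan(0.2548181)
swath = 2 * 294.32 * 0.2604805
swath = 153.3292 km

153.3292 km


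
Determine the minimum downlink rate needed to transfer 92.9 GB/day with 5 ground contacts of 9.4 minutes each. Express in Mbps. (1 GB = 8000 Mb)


total contact time = 5 * 9.4 * 60 = 2820.0000 s
data = 92.9 GB = 743200.0000 Mb
rate = 743200.0000 / 2820.0000 = 263.5461 Mbps

263.5461 Mbps


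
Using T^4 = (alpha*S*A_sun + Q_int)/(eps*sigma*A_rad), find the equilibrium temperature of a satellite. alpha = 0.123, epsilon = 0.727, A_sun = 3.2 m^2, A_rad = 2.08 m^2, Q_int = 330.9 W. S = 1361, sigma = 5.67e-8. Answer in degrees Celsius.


Numerator = alpha*S*A_sun + Q_int = 0.123*1361*3.2 + 330.9 = 866.5896 W
Denominator = eps*sigma*A_rad = 0.727*5.67e-8*2.08 = 8.5739472e-08 W/K^4
T^4 = 1.0107242e+10 K^4
T = 317.0722 K = 43.9222 C

43.9222 degrees Celsius


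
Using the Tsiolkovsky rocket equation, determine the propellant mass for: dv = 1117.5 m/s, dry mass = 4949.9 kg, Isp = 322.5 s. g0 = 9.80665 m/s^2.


ve = Isp * g0 = 322.5 * 9.80665 = 3162.644625 m/s
mass ratio = exp(dv/ve) = exp(1117.5/3162.644625) = 1.42382018
m_prop = m_dry * (mr - 1) = 4949.9 * (1.42382018 - 1)
m_prop = 2097.8675 kg

2097.8675 kg


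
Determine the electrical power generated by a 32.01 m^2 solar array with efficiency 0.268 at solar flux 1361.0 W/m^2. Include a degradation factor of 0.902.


P = area * eta * S * degradation
P = 32.01 * 0.268 * 1361.0 * 0.902
P = 10531.3763 W

10531.3763 W


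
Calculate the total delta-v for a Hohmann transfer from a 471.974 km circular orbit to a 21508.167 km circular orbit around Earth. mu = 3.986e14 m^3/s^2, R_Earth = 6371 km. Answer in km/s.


r1 = 6842.9740 km = 6.842974e+06 m
r2 = 27879.1670 km = 2.7879167e+07 m
dv1 = sqrt(mu/r1)*(sqrt(2*r2/(r1+r2)) - 1) = 2039.4516 m/s
dv2 = sqrt(mu/r2)*(1 - sqrt(2*r1/(r1+r2))) = 1407.2893 m/s
total dv = |dv1| + |dv2| = 2039.4516 + 1407.2893 = 3446.7409 m/s = 3.4467 km/s

3.4467 km/s


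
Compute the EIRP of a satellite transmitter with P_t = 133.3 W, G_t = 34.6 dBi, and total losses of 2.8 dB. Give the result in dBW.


Pt = 133.3 W = 21.2483 dBW
EIRP = Pt_dBW + Gt - losses = 21.2483 + 34.6 - 2.8 = 53.0483 dBW

53.0483 dBW


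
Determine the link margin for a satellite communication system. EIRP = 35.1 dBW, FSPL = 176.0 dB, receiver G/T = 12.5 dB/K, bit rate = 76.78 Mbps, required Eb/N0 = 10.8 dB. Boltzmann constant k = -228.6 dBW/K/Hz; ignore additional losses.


C/N0 = EIRP - FSPL + G/T - k = 35.1 - 176.0 + 12.5 - (-228.6)
C/N0 = 100.2000 dB-Hz
R_b = 76.78 Mbps = 7.678e+07 bps -> 10*log10(R_b) = 78.8525 dB-Hz
Eb/N0 = C/N0 - 10*log10(R_b) = 100.2000 - 78.8525 = 21.3475 dB
Margin = Eb/N0 - Eb/N0_req = 21.3475 - 10.8 = 10.5475 dB (link closes)

10.5475 dB
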